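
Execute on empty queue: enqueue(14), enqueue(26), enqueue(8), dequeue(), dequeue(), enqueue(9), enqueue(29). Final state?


enqueue(14) -> [14]
enqueue(26) -> [14, 26]
enqueue(8) -> [14, 26, 8]
dequeue() returns 14 -> [26, 8]
dequeue() returns 26 -> [8]
enqueue(9) -> [8, 9]
enqueue(29) -> [8, 9, 29]
Final queue (front to back): [8, 9, 29]


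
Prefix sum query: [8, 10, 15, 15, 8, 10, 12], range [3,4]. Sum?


Prefix sums: [0, 8, 18, 33, 48, 56, 66, 78]
Sum[3..4] = prefix[5] - prefix[3] = 56 - 33 = 23


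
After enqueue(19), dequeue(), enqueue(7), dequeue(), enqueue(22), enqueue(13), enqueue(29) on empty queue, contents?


enqueue(19) -> [19]
dequeue() returns 19 -> []
enqueue(7) -> [7]
dequeue() returns 7 -> []
enqueue(22) -> [22]
enqueue(13) -> [22, 13]
enqueue(29) -> [22, 13, 29]
Final queue (front to back): [22, 13, 29]


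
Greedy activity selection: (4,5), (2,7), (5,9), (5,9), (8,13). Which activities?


Greedy: pick earliest-ending, then skip overlaps.
Selected (2 activities): [(4, 5), (5, 9)]


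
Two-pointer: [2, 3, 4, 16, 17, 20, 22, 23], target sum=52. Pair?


Two pointers: lo=0, hi=7
No pair sums to 52


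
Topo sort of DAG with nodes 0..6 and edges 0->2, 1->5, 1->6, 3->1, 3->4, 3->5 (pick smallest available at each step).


Kahn's algorithm, process smallest node first
Order: [0, 2, 3, 1, 4, 5, 6]


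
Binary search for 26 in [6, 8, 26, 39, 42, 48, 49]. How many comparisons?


Search for 26:
[0,6] mid=3 arr[3]=39
[0,2] mid=1 arr[1]=8
[2,2] mid=2 arr[2]=26
Total: 3 comparisons


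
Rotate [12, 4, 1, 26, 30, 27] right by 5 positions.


Right rotate by 5: [4, 1, 26, 30, 27, 12]


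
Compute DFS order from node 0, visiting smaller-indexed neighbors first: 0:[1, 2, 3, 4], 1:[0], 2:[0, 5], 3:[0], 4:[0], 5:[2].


DFS stack-based: start with [0]
Visit order: [0, 1, 2, 5, 3, 4]


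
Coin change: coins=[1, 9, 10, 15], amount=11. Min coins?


dp[0]=0; dp[i]=1+min(dp[i-c] for c in coins)
...dp[6]=6, dp[7]=7, dp[8]=8, dp[9]=1, dp[10]=1, dp[11]=2
Minimum coins for 11 = 2


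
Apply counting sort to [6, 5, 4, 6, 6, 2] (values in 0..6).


Count array: [0, 0, 1, 0, 1, 1, 3]
Reconstruct: [2, 4, 5, 6, 6, 6]


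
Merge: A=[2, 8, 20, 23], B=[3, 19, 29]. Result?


Compare heads, take smaller each step.
Merged: [2, 3, 8, 19, 20, 23, 29]


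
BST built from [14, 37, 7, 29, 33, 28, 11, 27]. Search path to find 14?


BST root = 14
Search for 14: compare at each node
Path: [14]


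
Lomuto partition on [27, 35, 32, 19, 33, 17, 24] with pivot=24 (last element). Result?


Elements <= 24 go left of pivot.
Result: [19, 17, 24, 27, 33, 35, 32], pivot at index 2


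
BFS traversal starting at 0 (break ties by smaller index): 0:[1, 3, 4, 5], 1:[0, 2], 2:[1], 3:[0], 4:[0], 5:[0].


BFS queue: start with [0]
Visit order: [0, 1, 3, 4, 5, 2]


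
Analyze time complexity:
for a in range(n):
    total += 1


Per nesting level: O(n) = O(n)
Complexity: O(n)


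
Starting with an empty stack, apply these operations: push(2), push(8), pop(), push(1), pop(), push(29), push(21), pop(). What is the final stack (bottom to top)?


push(2) -> [2]
push(8) -> [2, 8]
pop() returns 8 -> [2]
push(1) -> [2, 1]
pop() returns 1 -> [2]
push(29) -> [2, 29]
push(21) -> [2, 29, 21]
pop() returns 21 -> [2, 29]
Final stack (bottom to top): [2, 29]


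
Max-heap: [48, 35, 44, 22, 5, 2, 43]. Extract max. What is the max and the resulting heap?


Max = 48
Replace root with last, heapify down
Resulting heap: [44, 35, 43, 22, 5, 2]


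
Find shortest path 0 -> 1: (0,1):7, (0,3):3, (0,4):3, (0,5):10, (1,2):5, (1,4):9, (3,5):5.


Dijkstra from 0:
Distances: {0: 0, 1: 7, 2: 12, 3: 3, 4: 3, 5: 8}
Shortest distance to 1 = 7, path = [0, 1]


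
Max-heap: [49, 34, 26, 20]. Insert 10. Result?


Append 10: [49, 34, 26, 20, 10]
Bubble up: no swaps needed
Result: [49, 34, 26, 20, 10]


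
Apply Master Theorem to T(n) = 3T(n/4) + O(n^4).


a=3, b=4, c=4. log_4(3)=0.792 < c=4. Case 3: O(n^c) = O(n^4)
Complexity: O(n^4)


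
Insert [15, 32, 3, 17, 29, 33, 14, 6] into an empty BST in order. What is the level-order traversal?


Root = 15; build tree by BST insertion.
Level-Order traversal: [15, 3, 32, 14, 17, 33, 6, 29]


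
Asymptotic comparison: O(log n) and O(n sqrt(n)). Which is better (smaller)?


logarithmic grows slower than n^1.5
O(log n) is asymptotically smaller; O(n sqrt(n)) grows faster


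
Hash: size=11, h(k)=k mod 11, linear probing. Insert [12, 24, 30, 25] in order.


Insertions: 12->slot 1; 24->slot 2; 30->slot 8; 25->slot 3
Table: [None, 12, 24, 25, None, None, None, None, 30, None, None]


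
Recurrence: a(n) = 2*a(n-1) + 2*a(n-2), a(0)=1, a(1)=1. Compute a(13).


Build bottom-up:
...a(11)=31648, a(12)=86464, a(13)=2*86464+2*31648=236224


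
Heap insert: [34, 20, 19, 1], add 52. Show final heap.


Append 52: [34, 20, 19, 1, 52]
Bubble up: swap idx 4(52) with idx 1(20); swap idx 1(52) with idx 0(34)
Result: [52, 34, 19, 1, 20]


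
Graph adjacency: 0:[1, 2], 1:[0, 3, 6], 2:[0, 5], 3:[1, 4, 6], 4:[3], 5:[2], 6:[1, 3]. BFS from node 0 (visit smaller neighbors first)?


BFS queue: start with [0]
Visit order: [0, 1, 2, 3, 6, 5, 4]


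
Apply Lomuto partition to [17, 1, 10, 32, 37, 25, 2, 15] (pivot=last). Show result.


Elements <= 15 go left of pivot.
Result: [1, 10, 2, 15, 37, 25, 17, 32], pivot at index 3


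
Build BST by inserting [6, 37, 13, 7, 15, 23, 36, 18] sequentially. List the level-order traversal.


Root = 6; build tree by BST insertion.
Level-Order traversal: [6, 37, 13, 7, 15, 23, 18, 36]


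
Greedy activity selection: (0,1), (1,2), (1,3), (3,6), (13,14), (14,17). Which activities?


Greedy: pick earliest-ending, then skip overlaps.
Selected (5 activities): [(0, 1), (1, 2), (3, 6), (13, 14), (14, 17)]


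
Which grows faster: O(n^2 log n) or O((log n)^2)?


polylogarithmic grows slower than n^2 log n
O((log n)^2) is asymptotically smaller; O(n^2 log n) grows faster


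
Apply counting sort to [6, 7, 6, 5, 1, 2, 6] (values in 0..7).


Count array: [0, 1, 1, 0, 0, 1, 3, 1]
Reconstruct: [1, 2, 5, 6, 6, 6, 7]


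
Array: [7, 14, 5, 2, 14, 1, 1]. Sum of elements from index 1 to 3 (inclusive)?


Prefix sums: [0, 7, 21, 26, 28, 42, 43, 44]
Sum[1..3] = prefix[4] - prefix[1] = 28 - 7 = 21


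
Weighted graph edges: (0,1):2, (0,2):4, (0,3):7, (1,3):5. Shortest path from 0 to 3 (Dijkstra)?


Dijkstra from 0:
Distances: {0: 0, 1: 2, 2: 4, 3: 7}
Shortest distance to 3 = 7, path = [0, 3]


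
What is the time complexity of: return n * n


Analysis: constant-time operation, no loop
Complexity: O(1)


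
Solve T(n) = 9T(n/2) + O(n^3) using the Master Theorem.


a=9, b=2, c=3. log_2(9)=3.170 > c=3. Case 1: O(n^log_b(a)) = O(n^3.170)
Complexity: O(n^3.170)


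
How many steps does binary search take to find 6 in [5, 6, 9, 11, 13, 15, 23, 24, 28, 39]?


Search for 6:
[0,9] mid=4 arr[4]=13
[0,3] mid=1 arr[1]=6
Total: 2 comparisons


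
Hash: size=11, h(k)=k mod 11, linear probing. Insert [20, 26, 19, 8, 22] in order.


Insertions: 20->slot 9; 26->slot 4; 19->slot 8; 8->slot 10; 22->slot 0
Table: [22, None, None, None, 26, None, None, None, 19, 20, 8]


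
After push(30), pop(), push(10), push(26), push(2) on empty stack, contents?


push(30) -> [30]
pop() returns 30 -> []
push(10) -> [10]
push(26) -> [10, 26]
push(2) -> [10, 26, 2]
Final stack (bottom to top): [10, 26, 2]


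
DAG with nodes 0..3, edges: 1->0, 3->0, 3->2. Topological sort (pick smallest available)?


Kahn's algorithm, process smallest node first
Order: [1, 3, 0, 2]


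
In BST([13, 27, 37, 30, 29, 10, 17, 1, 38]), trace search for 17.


BST root = 13
Search for 17: compare at each node
Path: [13, 27, 17]


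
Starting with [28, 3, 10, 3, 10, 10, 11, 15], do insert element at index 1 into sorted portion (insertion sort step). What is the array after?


After one pass: [3, 28, 10, 3, 10, 10, 11, 15]


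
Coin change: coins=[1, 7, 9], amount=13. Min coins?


dp[0]=0; dp[i]=1+min(dp[i-c] for c in coins)
...dp[8]=2, dp[9]=1, dp[10]=2, dp[11]=3, dp[12]=4, dp[13]=5
Minimum coins for 13 = 5


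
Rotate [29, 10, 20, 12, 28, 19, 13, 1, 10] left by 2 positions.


Left rotate by 2: [20, 12, 28, 19, 13, 1, 10, 29, 10]


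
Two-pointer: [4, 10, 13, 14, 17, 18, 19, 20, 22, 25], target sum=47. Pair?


Two pointers: lo=0, hi=9
Found pair: (22, 25) summing to 47


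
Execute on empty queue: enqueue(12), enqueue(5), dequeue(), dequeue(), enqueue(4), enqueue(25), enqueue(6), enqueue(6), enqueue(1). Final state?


enqueue(12) -> [12]
enqueue(5) -> [12, 5]
dequeue() returns 12 -> [5]
dequeue() returns 5 -> []
enqueue(4) -> [4]
enqueue(25) -> [4, 25]
enqueue(6) -> [4, 25, 6]
enqueue(6) -> [4, 25, 6, 6]
enqueue(1) -> [4, 25, 6, 6, 1]
Final queue (front to back): [4, 25, 6, 6, 1]


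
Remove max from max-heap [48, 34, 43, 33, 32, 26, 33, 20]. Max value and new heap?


Max = 48
Replace root with last, heapify down
Resulting heap: [43, 34, 33, 33, 32, 26, 20]


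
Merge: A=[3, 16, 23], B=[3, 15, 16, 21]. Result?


Compare heads, take smaller each step.
Merged: [3, 3, 15, 16, 16, 21, 23]


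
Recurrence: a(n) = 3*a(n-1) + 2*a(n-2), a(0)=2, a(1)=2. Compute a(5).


Build bottom-up:
...a(3)=34, a(4)=122, a(5)=3*122+2*34=434


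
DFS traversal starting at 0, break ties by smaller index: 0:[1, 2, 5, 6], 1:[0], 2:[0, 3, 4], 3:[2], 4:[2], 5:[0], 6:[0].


DFS stack-based: start with [0]
Visit order: [0, 1, 2, 3, 4, 5, 6]


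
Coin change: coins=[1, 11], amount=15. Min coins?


dp[0]=0; dp[i]=1+min(dp[i-c] for c in coins)
...dp[10]=10, dp[11]=1, dp[12]=2, dp[13]=3, dp[14]=4, dp[15]=5
Minimum coins for 15 = 5


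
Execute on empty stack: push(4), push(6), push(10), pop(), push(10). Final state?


push(4) -> [4]
push(6) -> [4, 6]
push(10) -> [4, 6, 10]
pop() returns 10 -> [4, 6]
push(10) -> [4, 6, 10]
Final stack (bottom to top): [4, 6, 10]


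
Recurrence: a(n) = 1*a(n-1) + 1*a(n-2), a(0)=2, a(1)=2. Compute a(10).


Build bottom-up:
...a(8)=68, a(9)=110, a(10)=1*110+1*68=178


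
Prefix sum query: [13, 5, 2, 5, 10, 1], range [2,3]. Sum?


Prefix sums: [0, 13, 18, 20, 25, 35, 36]
Sum[2..3] = prefix[4] - prefix[2] = 25 - 18 = 7


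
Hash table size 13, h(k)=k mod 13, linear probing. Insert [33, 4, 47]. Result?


Insertions: 33->slot 7; 4->slot 4; 47->slot 8
Table: [None, None, None, None, 4, None, None, 33, 47, None, None, None, None]


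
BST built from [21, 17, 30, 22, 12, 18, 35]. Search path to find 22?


BST root = 21
Search for 22: compare at each node
Path: [21, 30, 22]


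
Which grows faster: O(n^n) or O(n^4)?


quartic grows slower than n^n
O(n^4) is asymptotically smaller; O(n^n) grows faster


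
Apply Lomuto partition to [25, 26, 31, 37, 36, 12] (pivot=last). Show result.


Elements <= 12 go left of pivot.
Result: [12, 26, 31, 37, 36, 25], pivot at index 0


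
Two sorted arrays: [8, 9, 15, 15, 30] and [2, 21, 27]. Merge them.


Compare heads, take smaller each step.
Merged: [2, 8, 9, 15, 15, 21, 27, 30]


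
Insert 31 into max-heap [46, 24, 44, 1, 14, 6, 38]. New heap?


Append 31: [46, 24, 44, 1, 14, 6, 38, 31]
Bubble up: swap idx 7(31) with idx 3(1); swap idx 3(31) with idx 1(24)
Result: [46, 31, 44, 24, 14, 6, 38, 1]


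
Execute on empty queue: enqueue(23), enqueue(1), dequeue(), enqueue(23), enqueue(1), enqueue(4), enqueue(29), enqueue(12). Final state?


enqueue(23) -> [23]
enqueue(1) -> [23, 1]
dequeue() returns 23 -> [1]
enqueue(23) -> [1, 23]
enqueue(1) -> [1, 23, 1]
enqueue(4) -> [1, 23, 1, 4]
enqueue(29) -> [1, 23, 1, 4, 29]
enqueue(12) -> [1, 23, 1, 4, 29, 12]
Final queue (front to back): [1, 23, 1, 4, 29, 12]


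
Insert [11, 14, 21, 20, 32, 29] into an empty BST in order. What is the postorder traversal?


Root = 11; build tree by BST insertion.
Postorder traversal: [20, 29, 32, 21, 14, 11]


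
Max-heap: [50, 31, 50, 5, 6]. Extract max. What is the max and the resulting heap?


Max = 50
Replace root with last, heapify down
Resulting heap: [50, 31, 6, 5]


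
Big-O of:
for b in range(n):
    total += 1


Per nesting level: O(n) = O(n)
Complexity: O(n)


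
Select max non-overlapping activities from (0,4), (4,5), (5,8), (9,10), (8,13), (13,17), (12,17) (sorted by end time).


Greedy: pick earliest-ending, then skip overlaps.
Selected (5 activities): [(0, 4), (4, 5), (5, 8), (9, 10), (13, 17)]


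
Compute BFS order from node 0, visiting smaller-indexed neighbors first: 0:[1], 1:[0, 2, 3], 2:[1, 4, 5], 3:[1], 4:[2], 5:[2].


BFS queue: start with [0]
Visit order: [0, 1, 2, 3, 4, 5]


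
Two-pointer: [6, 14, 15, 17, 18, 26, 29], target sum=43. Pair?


Two pointers: lo=0, hi=6
Found pair: (14, 29) summing to 43


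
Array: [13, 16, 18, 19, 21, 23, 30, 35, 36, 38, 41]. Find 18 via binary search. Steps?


Search for 18:
[0,10] mid=5 arr[5]=23
[0,4] mid=2 arr[2]=18
Total: 2 comparisons


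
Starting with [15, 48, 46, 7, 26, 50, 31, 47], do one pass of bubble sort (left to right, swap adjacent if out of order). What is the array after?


After one pass: [15, 46, 7, 26, 48, 31, 47, 50]


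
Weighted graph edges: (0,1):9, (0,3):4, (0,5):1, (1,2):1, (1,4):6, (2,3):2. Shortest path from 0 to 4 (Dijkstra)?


Dijkstra from 0:
Distances: {0: 0, 1: 7, 2: 6, 3: 4, 4: 13, 5: 1}
Shortest distance to 4 = 13, path = [0, 3, 2, 1, 4]


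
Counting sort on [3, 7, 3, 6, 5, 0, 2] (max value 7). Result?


Count array: [1, 0, 1, 2, 0, 1, 1, 1]
Reconstruct: [0, 2, 3, 3, 5, 6, 7]


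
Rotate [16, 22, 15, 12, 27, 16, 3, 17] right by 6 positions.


Right rotate by 6: [15, 12, 27, 16, 3, 17, 16, 22]


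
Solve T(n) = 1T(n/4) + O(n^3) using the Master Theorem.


a=1, b=4, c=3. log_4(1)=0 < c=3. Case 3: O(n^c) = O(n^3)
Complexity: O(n^3)


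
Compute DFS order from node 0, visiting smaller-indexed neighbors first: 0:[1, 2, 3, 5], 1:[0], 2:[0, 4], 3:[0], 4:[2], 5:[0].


DFS stack-based: start with [0]
Visit order: [0, 1, 2, 4, 3, 5]


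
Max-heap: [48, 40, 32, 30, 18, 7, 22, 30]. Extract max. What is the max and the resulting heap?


Max = 48
Replace root with last, heapify down
Resulting heap: [40, 30, 32, 30, 18, 7, 22]


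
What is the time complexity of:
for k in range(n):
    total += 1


Per nesting level: O(n) = O(n)
Complexity: O(n)


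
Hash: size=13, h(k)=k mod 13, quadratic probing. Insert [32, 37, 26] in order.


Insertions: 32->slot 6; 37->slot 11; 26->slot 0
Table: [26, None, None, None, None, None, 32, None, None, None, None, 37, None]


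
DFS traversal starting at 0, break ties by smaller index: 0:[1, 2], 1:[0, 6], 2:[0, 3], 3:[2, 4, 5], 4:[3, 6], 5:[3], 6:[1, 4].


DFS stack-based: start with [0]
Visit order: [0, 1, 6, 4, 3, 2, 5]


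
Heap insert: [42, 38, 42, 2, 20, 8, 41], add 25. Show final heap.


Append 25: [42, 38, 42, 2, 20, 8, 41, 25]
Bubble up: swap idx 7(25) with idx 3(2)
Result: [42, 38, 42, 25, 20, 8, 41, 2]


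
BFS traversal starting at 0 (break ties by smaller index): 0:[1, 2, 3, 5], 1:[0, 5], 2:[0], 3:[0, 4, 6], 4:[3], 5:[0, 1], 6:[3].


BFS queue: start with [0]
Visit order: [0, 1, 2, 3, 5, 4, 6]


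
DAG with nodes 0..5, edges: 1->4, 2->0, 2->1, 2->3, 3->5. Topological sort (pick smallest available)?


Kahn's algorithm, process smallest node first
Order: [2, 0, 1, 3, 4, 5]


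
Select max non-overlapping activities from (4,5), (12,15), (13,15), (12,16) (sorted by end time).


Greedy: pick earliest-ending, then skip overlaps.
Selected (2 activities): [(4, 5), (12, 15)]


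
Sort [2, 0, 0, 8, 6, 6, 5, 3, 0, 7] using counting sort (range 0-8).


Count array: [3, 0, 1, 1, 0, 1, 2, 1, 1]
Reconstruct: [0, 0, 0, 2, 3, 5, 6, 6, 7, 8]


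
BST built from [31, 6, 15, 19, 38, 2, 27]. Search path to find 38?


BST root = 31
Search for 38: compare at each node
Path: [31, 38]


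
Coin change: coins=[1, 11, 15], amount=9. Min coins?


dp[0]=0; dp[i]=1+min(dp[i-c] for c in coins)
...dp[4]=4, dp[5]=5, dp[6]=6, dp[7]=7, dp[8]=8, dp[9]=9
Minimum coins for 9 = 9


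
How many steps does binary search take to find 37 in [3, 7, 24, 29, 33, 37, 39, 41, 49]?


Search for 37:
[0,8] mid=4 arr[4]=33
[5,8] mid=6 arr[6]=39
[5,5] mid=5 arr[5]=37
Total: 3 comparisons


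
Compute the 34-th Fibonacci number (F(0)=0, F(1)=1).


F(n)=F(n-1)+F(n-2)
...F(32)=2178309, F(33)=3524578, F(34)=5702887


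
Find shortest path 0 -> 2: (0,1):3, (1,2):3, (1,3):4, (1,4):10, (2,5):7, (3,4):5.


Dijkstra from 0:
Distances: {0: 0, 1: 3, 2: 6, 3: 7, 4: 12, 5: 13}
Shortest distance to 2 = 6, path = [0, 1, 2]


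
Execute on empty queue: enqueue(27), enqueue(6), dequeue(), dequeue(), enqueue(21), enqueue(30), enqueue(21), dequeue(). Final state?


enqueue(27) -> [27]
enqueue(6) -> [27, 6]
dequeue() returns 27 -> [6]
dequeue() returns 6 -> []
enqueue(21) -> [21]
enqueue(30) -> [21, 30]
enqueue(21) -> [21, 30, 21]
dequeue() returns 21 -> [30, 21]
Final queue (front to back): [30, 21]


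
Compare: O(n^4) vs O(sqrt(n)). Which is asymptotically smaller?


sublinear grows slower than quartic
O(sqrt(n)) is asymptotically smaller; O(n^4) grows faster


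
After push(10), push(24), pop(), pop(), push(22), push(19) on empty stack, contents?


push(10) -> [10]
push(24) -> [10, 24]
pop() returns 24 -> [10]
pop() returns 10 -> []
push(22) -> [22]
push(19) -> [22, 19]
Final stack (bottom to top): [22, 19]


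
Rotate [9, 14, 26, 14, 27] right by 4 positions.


Right rotate by 4: [14, 26, 14, 27, 9]


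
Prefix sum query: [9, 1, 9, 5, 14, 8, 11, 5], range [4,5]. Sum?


Prefix sums: [0, 9, 10, 19, 24, 38, 46, 57, 62]
Sum[4..5] = prefix[6] - prefix[4] = 46 - 24 = 22


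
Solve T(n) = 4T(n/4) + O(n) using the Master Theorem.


a=4, b=4, c=1. log_4(4)=1 = c=1. Case 2: O(n^c log n) = O(n log n)
Complexity: O(n log n)


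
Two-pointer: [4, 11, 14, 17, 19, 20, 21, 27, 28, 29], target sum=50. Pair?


Two pointers: lo=0, hi=9
Found pair: (21, 29) summing to 50


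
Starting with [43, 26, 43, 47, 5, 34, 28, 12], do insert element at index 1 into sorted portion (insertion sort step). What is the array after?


After one pass: [26, 43, 43, 47, 5, 34, 28, 12]


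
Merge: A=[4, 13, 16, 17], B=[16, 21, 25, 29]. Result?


Compare heads, take smaller each step.
Merged: [4, 13, 16, 16, 17, 21, 25, 29]


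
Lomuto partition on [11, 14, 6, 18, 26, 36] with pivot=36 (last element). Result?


Elements <= 36 go left of pivot.
Result: [11, 14, 6, 18, 26, 36], pivot at index 5


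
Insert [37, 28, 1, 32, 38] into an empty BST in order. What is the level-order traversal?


Root = 37; build tree by BST insertion.
Level-Order traversal: [37, 28, 38, 1, 32]


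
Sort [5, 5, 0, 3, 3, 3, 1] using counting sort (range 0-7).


Count array: [1, 1, 0, 3, 0, 2, 0, 0]
Reconstruct: [0, 1, 3, 3, 3, 5, 5]


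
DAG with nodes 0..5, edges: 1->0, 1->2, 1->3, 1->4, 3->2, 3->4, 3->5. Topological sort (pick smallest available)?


Kahn's algorithm, process smallest node first
Order: [1, 0, 3, 2, 4, 5]


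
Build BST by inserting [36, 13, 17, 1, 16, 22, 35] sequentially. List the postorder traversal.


Root = 36; build tree by BST insertion.
Postorder traversal: [1, 16, 35, 22, 17, 13, 36]


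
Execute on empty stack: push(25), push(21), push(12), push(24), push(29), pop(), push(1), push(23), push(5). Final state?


push(25) -> [25]
push(21) -> [25, 21]
push(12) -> [25, 21, 12]
push(24) -> [25, 21, 12, 24]
push(29) -> [25, 21, 12, 24, 29]
pop() returns 29 -> [25, 21, 12, 24]
push(1) -> [25, 21, 12, 24, 1]
push(23) -> [25, 21, 12, 24, 1, 23]
push(5) -> [25, 21, 12, 24, 1, 23, 5]
Final stack (bottom to top): [25, 21, 12, 24, 1, 23, 5]


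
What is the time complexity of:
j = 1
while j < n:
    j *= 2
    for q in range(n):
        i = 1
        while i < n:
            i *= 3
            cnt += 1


Per nesting level: O(log n) * O(n) * O(log n) = O(n (log n)^2)
Complexity: O(n (log n)^2)


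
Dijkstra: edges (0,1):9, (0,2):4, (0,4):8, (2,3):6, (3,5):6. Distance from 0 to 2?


Dijkstra from 0:
Distances: {0: 0, 1: 9, 2: 4, 3: 10, 4: 8, 5: 16}
Shortest distance to 2 = 4, path = [0, 2]


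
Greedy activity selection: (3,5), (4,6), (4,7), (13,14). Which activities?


Greedy: pick earliest-ending, then skip overlaps.
Selected (2 activities): [(3, 5), (13, 14)]


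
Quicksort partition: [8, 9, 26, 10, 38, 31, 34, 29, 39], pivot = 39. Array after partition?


Elements <= 39 go left of pivot.
Result: [8, 9, 26, 10, 38, 31, 34, 29, 39], pivot at index 8


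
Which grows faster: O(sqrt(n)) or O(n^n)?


sublinear grows slower than n^n
O(sqrt(n)) is asymptotically smaller; O(n^n) grows faster


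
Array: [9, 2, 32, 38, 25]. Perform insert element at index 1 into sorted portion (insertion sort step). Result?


After one pass: [2, 9, 32, 38, 25]


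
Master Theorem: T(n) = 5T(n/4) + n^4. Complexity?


a=5, b=4, c=4. log_4(5)=1.161 < c=4. Case 3: O(n^c) = O(n^4)
Complexity: O(n^4)


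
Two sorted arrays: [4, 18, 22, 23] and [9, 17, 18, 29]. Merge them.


Compare heads, take smaller each step.
Merged: [4, 9, 17, 18, 18, 22, 23, 29]


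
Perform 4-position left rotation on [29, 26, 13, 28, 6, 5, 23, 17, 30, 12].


Left rotate by 4: [6, 5, 23, 17, 30, 12, 29, 26, 13, 28]


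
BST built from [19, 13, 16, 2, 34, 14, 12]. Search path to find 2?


BST root = 19
Search for 2: compare at each node
Path: [19, 13, 2]


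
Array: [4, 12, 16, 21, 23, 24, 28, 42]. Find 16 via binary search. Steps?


Search for 16:
[0,7] mid=3 arr[3]=21
[0,2] mid=1 arr[1]=12
[2,2] mid=2 arr[2]=16
Total: 3 comparisons


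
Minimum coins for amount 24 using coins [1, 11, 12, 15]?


dp[0]=0; dp[i]=1+min(dp[i-c] for c in coins)
...dp[19]=5, dp[20]=6, dp[21]=7, dp[22]=2, dp[23]=2, dp[24]=2
Minimum coins for 24 = 2


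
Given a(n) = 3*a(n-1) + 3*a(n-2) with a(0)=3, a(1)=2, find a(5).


Build bottom-up:
...a(3)=51, a(4)=198, a(5)=3*198+3*51=747


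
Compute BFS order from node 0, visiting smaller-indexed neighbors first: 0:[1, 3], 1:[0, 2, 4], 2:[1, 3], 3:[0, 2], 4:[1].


BFS queue: start with [0]
Visit order: [0, 1, 3, 2, 4]


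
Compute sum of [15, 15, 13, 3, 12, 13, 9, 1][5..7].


Prefix sums: [0, 15, 30, 43, 46, 58, 71, 80, 81]
Sum[5..7] = prefix[8] - prefix[5] = 81 - 58 = 23


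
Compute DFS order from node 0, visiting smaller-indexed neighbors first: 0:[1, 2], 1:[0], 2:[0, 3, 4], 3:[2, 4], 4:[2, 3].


DFS stack-based: start with [0]
Visit order: [0, 1, 2, 3, 4]


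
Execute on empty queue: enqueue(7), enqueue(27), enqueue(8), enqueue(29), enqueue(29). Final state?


enqueue(7) -> [7]
enqueue(27) -> [7, 27]
enqueue(8) -> [7, 27, 8]
enqueue(29) -> [7, 27, 8, 29]
enqueue(29) -> [7, 27, 8, 29, 29]
Final queue (front to back): [7, 27, 8, 29, 29]


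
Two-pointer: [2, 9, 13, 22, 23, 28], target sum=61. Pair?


Two pointers: lo=0, hi=5
No pair sums to 61


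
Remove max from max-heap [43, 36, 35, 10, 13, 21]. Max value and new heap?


Max = 43
Replace root with last, heapify down
Resulting heap: [36, 21, 35, 10, 13]


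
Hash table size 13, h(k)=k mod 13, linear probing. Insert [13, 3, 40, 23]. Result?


Insertions: 13->slot 0; 3->slot 3; 40->slot 1; 23->slot 10
Table: [13, 40, None, 3, None, None, None, None, None, None, 23, None, None]


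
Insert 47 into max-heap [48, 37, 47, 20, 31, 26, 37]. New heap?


Append 47: [48, 37, 47, 20, 31, 26, 37, 47]
Bubble up: swap idx 7(47) with idx 3(20); swap idx 3(47) with idx 1(37)
Result: [48, 47, 47, 37, 31, 26, 37, 20]


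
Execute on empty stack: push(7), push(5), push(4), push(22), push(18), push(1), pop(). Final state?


push(7) -> [7]
push(5) -> [7, 5]
push(4) -> [7, 5, 4]
push(22) -> [7, 5, 4, 22]
push(18) -> [7, 5, 4, 22, 18]
push(1) -> [7, 5, 4, 22, 18, 1]
pop() returns 1 -> [7, 5, 4, 22, 18]
Final stack (bottom to top): [7, 5, 4, 22, 18]


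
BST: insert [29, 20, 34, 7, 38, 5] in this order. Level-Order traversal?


Root = 29; build tree by BST insertion.
Level-Order traversal: [29, 20, 34, 7, 38, 5]


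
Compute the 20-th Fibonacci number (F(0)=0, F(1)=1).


F(n)=F(n-1)+F(n-2)
...F(18)=2584, F(19)=4181, F(20)=6765


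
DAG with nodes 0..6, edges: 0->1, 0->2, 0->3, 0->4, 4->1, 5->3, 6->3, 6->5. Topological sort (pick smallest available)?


Kahn's algorithm, process smallest node first
Order: [0, 2, 4, 1, 6, 5, 3]


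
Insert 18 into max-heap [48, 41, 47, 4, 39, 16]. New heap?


Append 18: [48, 41, 47, 4, 39, 16, 18]
Bubble up: no swaps needed
Result: [48, 41, 47, 4, 39, 16, 18]


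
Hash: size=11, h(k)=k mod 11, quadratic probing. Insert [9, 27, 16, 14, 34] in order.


Insertions: 9->slot 9; 27->slot 5; 16->slot 6; 14->slot 3; 34->slot 1
Table: [None, 34, None, 14, None, 27, 16, None, None, 9, None]


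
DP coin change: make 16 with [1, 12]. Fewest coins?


dp[0]=0; dp[i]=1+min(dp[i-c] for c in coins)
...dp[11]=11, dp[12]=1, dp[13]=2, dp[14]=3, dp[15]=4, dp[16]=5
Minimum coins for 16 = 5


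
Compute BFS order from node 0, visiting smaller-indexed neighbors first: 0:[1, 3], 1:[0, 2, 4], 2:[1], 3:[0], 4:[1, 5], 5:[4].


BFS queue: start with [0]
Visit order: [0, 1, 3, 2, 4, 5]


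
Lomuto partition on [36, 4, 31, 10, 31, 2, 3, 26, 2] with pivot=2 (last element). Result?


Elements <= 2 go left of pivot.
Result: [2, 2, 31, 10, 31, 36, 3, 26, 4], pivot at index 1


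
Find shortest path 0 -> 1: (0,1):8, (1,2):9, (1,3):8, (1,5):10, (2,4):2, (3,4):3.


Dijkstra from 0:
Distances: {0: 0, 1: 8, 2: 17, 3: 16, 4: 19, 5: 18}
Shortest distance to 1 = 8, path = [0, 1]


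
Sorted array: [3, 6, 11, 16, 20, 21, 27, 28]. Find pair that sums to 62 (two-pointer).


Two pointers: lo=0, hi=7
No pair sums to 62


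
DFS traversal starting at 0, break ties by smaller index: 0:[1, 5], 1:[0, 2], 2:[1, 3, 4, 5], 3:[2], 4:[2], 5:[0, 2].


DFS stack-based: start with [0]
Visit order: [0, 1, 2, 3, 4, 5]


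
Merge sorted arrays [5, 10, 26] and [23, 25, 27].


Compare heads, take smaller each step.
Merged: [5, 10, 23, 25, 26, 27]


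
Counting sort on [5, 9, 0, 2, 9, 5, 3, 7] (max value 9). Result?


Count array: [1, 0, 1, 1, 0, 2, 0, 1, 0, 2]
Reconstruct: [0, 2, 3, 5, 5, 7, 9, 9]


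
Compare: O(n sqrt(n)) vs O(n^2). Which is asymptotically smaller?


n^1.5 grows slower than quadratic
O(n sqrt(n)) is asymptotically smaller; O(n^2) grows faster


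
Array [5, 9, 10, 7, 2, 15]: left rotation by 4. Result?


Left rotate by 4: [2, 15, 5, 9, 10, 7]


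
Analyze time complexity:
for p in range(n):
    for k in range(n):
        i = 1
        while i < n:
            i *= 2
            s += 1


Per nesting level: O(n) * O(n) * O(log n) = O(n^2 log n)
Complexity: O(n^2 log n)


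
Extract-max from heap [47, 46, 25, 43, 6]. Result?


Max = 47
Replace root with last, heapify down
Resulting heap: [46, 43, 25, 6]


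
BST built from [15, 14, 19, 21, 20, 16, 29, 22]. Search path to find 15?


BST root = 15
Search for 15: compare at each node
Path: [15]


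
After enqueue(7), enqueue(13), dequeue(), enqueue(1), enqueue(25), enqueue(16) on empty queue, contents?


enqueue(7) -> [7]
enqueue(13) -> [7, 13]
dequeue() returns 7 -> [13]
enqueue(1) -> [13, 1]
enqueue(25) -> [13, 1, 25]
enqueue(16) -> [13, 1, 25, 16]
Final queue (front to back): [13, 1, 25, 16]


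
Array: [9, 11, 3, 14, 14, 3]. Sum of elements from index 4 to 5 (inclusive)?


Prefix sums: [0, 9, 20, 23, 37, 51, 54]
Sum[4..5] = prefix[6] - prefix[4] = 54 - 37 = 17


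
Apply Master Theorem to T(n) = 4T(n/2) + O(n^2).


a=4, b=2, c=2. log_2(4)=2 = c=2. Case 2: O(n^c log n) = O(n^2 log n)
Complexity: O(n^2 log n)


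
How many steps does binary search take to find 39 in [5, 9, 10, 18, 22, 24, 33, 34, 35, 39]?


Search for 39:
[0,9] mid=4 arr[4]=22
[5,9] mid=7 arr[7]=34
[8,9] mid=8 arr[8]=35
[9,9] mid=9 arr[9]=39
Total: 4 comparisons


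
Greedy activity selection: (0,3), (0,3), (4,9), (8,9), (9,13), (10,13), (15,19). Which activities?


Greedy: pick earliest-ending, then skip overlaps.
Selected (4 activities): [(0, 3), (4, 9), (9, 13), (15, 19)]


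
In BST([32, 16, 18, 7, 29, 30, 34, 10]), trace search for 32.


BST root = 32
Search for 32: compare at each node
Path: [32]


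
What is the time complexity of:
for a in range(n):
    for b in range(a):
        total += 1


Per nesting level: O(n) * O(n) [triangular over a] = O(n^2)
Complexity: O(n^2)


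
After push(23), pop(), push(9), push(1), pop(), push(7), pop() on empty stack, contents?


push(23) -> [23]
pop() returns 23 -> []
push(9) -> [9]
push(1) -> [9, 1]
pop() returns 1 -> [9]
push(7) -> [9, 7]
pop() returns 7 -> [9]
Final stack (bottom to top): [9]


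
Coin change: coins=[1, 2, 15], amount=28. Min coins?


dp[0]=0; dp[i]=1+min(dp[i-c] for c in coins)
...dp[23]=5, dp[24]=6, dp[25]=6, dp[26]=7, dp[27]=7, dp[28]=8
Minimum coins for 28 = 8


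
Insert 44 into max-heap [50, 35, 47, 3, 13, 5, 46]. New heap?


Append 44: [50, 35, 47, 3, 13, 5, 46, 44]
Bubble up: swap idx 7(44) with idx 3(3); swap idx 3(44) with idx 1(35)
Result: [50, 44, 47, 35, 13, 5, 46, 3]


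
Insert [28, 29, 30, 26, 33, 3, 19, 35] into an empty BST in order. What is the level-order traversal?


Root = 28; build tree by BST insertion.
Level-Order traversal: [28, 26, 29, 3, 30, 19, 33, 35]


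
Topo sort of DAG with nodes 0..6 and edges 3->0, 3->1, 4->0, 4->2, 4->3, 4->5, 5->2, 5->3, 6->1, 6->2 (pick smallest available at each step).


Kahn's algorithm, process smallest node first
Order: [4, 5, 3, 0, 6, 1, 2]


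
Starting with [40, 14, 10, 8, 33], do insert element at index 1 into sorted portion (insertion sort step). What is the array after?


After one pass: [14, 40, 10, 8, 33]


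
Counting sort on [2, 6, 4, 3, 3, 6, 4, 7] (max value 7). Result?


Count array: [0, 0, 1, 2, 2, 0, 2, 1]
Reconstruct: [2, 3, 3, 4, 4, 6, 6, 7]


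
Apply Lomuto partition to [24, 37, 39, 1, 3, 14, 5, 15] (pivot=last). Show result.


Elements <= 15 go left of pivot.
Result: [1, 3, 14, 5, 15, 39, 24, 37], pivot at index 4


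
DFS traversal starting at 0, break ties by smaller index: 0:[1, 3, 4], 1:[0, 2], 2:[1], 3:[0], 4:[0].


DFS stack-based: start with [0]
Visit order: [0, 1, 2, 3, 4]


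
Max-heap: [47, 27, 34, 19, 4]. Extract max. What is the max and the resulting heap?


Max = 47
Replace root with last, heapify down
Resulting heap: [34, 27, 4, 19]


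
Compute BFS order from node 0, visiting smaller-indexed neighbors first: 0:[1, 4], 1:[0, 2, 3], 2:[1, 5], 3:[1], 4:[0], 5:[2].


BFS queue: start with [0]
Visit order: [0, 1, 4, 2, 3, 5]


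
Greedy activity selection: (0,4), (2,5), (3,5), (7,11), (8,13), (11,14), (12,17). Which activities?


Greedy: pick earliest-ending, then skip overlaps.
Selected (3 activities): [(0, 4), (7, 11), (11, 14)]


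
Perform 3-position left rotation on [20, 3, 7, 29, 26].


Left rotate by 3: [29, 26, 20, 3, 7]


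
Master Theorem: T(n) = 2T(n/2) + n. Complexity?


a=2, b=2, c=1. log_2(2)=1 = c=1. Case 2: O(n^c log n) = O(n log n)
Complexity: O(n log n)


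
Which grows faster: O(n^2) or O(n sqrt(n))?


n^1.5 grows slower than quadratic
O(n sqrt(n)) is asymptotically smaller; O(n^2) grows faster


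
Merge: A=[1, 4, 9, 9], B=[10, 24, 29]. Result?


Compare heads, take smaller each step.
Merged: [1, 4, 9, 9, 10, 24, 29]


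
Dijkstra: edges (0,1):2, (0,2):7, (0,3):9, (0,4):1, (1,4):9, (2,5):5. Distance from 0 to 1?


Dijkstra from 0:
Distances: {0: 0, 1: 2, 2: 7, 3: 9, 4: 1, 5: 12}
Shortest distance to 1 = 2, path = [0, 1]


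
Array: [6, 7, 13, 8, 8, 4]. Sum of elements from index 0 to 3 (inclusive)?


Prefix sums: [0, 6, 13, 26, 34, 42, 46]
Sum[0..3] = prefix[4] - prefix[0] = 34 - 0 = 34


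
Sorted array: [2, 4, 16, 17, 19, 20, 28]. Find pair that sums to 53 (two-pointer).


Two pointers: lo=0, hi=6
No pair sums to 53


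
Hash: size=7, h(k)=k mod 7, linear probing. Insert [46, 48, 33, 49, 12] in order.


Insertions: 46->slot 4; 48->slot 6; 33->slot 5; 49->slot 0; 12->slot 1
Table: [49, 12, None, None, 46, 33, 48]


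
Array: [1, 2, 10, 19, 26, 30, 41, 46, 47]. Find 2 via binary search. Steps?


Search for 2:
[0,8] mid=4 arr[4]=26
[0,3] mid=1 arr[1]=2
Total: 2 comparisons


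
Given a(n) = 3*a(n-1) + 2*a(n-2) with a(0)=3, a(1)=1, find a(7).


Build bottom-up:
...a(5)=373, a(6)=1329, a(7)=3*1329+2*373=4733


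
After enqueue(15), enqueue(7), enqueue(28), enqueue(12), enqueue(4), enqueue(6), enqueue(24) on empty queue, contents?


enqueue(15) -> [15]
enqueue(7) -> [15, 7]
enqueue(28) -> [15, 7, 28]
enqueue(12) -> [15, 7, 28, 12]
enqueue(4) -> [15, 7, 28, 12, 4]
enqueue(6) -> [15, 7, 28, 12, 4, 6]
enqueue(24) -> [15, 7, 28, 12, 4, 6, 24]
Final queue (front to back): [15, 7, 28, 12, 4, 6, 24]


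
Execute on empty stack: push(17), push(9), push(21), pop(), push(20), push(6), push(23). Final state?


push(17) -> [17]
push(9) -> [17, 9]
push(21) -> [17, 9, 21]
pop() returns 21 -> [17, 9]
push(20) -> [17, 9, 20]
push(6) -> [17, 9, 20, 6]
push(23) -> [17, 9, 20, 6, 23]
Final stack (bottom to top): [17, 9, 20, 6, 23]


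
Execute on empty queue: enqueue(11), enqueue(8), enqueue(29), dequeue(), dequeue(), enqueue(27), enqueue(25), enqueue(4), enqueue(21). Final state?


enqueue(11) -> [11]
enqueue(8) -> [11, 8]
enqueue(29) -> [11, 8, 29]
dequeue() returns 11 -> [8, 29]
dequeue() returns 8 -> [29]
enqueue(27) -> [29, 27]
enqueue(25) -> [29, 27, 25]
enqueue(4) -> [29, 27, 25, 4]
enqueue(21) -> [29, 27, 25, 4, 21]
Final queue (front to back): [29, 27, 25, 4, 21]


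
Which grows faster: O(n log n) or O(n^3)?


linearithmic grows slower than cubic
O(n log n) is asymptotically smaller; O(n^3) grows faster


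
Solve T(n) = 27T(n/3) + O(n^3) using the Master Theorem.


a=27, b=3, c=3. log_3(27)=3 = c=3. Case 2: O(n^c log n) = O(n^3 log n)
Complexity: O(n^3 log n)


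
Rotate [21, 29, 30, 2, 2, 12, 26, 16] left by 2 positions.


Left rotate by 2: [30, 2, 2, 12, 26, 16, 21, 29]


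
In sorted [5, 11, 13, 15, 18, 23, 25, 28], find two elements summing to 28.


Two pointers: lo=0, hi=7
Found pair: (5, 23) summing to 28


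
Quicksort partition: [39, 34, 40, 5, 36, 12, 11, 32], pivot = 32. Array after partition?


Elements <= 32 go left of pivot.
Result: [5, 12, 11, 32, 36, 34, 40, 39], pivot at index 3


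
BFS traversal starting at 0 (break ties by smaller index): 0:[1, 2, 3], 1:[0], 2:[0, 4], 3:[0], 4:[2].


BFS queue: start with [0]
Visit order: [0, 1, 2, 3, 4]


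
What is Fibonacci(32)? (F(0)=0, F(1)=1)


F(n)=F(n-1)+F(n-2)
...F(30)=832040, F(31)=1346269, F(32)=2178309


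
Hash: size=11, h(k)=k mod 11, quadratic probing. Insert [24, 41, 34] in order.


Insertions: 24->slot 2; 41->slot 8; 34->slot 1
Table: [None, 34, 24, None, None, None, None, None, 41, None, None]


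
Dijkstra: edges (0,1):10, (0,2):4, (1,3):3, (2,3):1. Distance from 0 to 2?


Dijkstra from 0:
Distances: {0: 0, 1: 8, 2: 4, 3: 5}
Shortest distance to 2 = 4, path = [0, 2]


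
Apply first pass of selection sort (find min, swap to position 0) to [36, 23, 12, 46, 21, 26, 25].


After one pass: [12, 23, 36, 46, 21, 26, 25]


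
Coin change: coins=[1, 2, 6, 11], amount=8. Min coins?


dp[0]=0; dp[i]=1+min(dp[i-c] for c in coins)
...dp[3]=2, dp[4]=2, dp[5]=3, dp[6]=1, dp[7]=2, dp[8]=2
Minimum coins for 8 = 2


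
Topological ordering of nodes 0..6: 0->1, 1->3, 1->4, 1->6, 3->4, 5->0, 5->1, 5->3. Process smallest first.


Kahn's algorithm, process smallest node first
Order: [2, 5, 0, 1, 3, 4, 6]


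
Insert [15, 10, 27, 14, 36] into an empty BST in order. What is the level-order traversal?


Root = 15; build tree by BST insertion.
Level-Order traversal: [15, 10, 27, 14, 36]


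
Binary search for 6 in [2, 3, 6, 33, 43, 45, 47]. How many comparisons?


Search for 6:
[0,6] mid=3 arr[3]=33
[0,2] mid=1 arr[1]=3
[2,2] mid=2 arr[2]=6
Total: 3 comparisons


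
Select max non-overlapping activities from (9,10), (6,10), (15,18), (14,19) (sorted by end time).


Greedy: pick earliest-ending, then skip overlaps.
Selected (2 activities): [(9, 10), (15, 18)]


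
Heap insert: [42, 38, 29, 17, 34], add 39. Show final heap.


Append 39: [42, 38, 29, 17, 34, 39]
Bubble up: swap idx 5(39) with idx 2(29)
Result: [42, 38, 39, 17, 34, 29]


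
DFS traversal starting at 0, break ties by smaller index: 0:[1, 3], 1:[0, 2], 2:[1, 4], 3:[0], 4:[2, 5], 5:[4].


DFS stack-based: start with [0]
Visit order: [0, 1, 2, 4, 5, 3]


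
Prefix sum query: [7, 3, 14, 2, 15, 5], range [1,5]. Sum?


Prefix sums: [0, 7, 10, 24, 26, 41, 46]
Sum[1..5] = prefix[6] - prefix[1] = 46 - 7 = 39


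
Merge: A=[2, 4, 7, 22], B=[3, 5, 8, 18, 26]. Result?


Compare heads, take smaller each step.
Merged: [2, 3, 4, 5, 7, 8, 18, 22, 26]


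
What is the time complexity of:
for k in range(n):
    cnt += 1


Per nesting level: O(n) = O(n)
Complexity: O(n)


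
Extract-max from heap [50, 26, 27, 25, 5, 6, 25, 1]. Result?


Max = 50
Replace root with last, heapify down
Resulting heap: [27, 26, 25, 25, 5, 6, 1]


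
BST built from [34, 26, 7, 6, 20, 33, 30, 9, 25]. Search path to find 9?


BST root = 34
Search for 9: compare at each node
Path: [34, 26, 7, 20, 9]


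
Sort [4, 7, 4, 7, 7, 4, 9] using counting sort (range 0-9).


Count array: [0, 0, 0, 0, 3, 0, 0, 3, 0, 1]
Reconstruct: [4, 4, 4, 7, 7, 7, 9]


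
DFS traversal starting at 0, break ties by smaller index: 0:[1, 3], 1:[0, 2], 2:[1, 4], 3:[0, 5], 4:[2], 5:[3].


DFS stack-based: start with [0]
Visit order: [0, 1, 2, 4, 3, 5]


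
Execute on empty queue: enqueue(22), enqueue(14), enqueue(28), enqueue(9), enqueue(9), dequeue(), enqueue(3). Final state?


enqueue(22) -> [22]
enqueue(14) -> [22, 14]
enqueue(28) -> [22, 14, 28]
enqueue(9) -> [22, 14, 28, 9]
enqueue(9) -> [22, 14, 28, 9, 9]
dequeue() returns 22 -> [14, 28, 9, 9]
enqueue(3) -> [14, 28, 9, 9, 3]
Final queue (front to back): [14, 28, 9, 9, 3]


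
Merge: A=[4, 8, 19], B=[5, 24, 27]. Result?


Compare heads, take smaller each step.
Merged: [4, 5, 8, 19, 24, 27]


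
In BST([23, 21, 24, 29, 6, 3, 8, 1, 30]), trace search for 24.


BST root = 23
Search for 24: compare at each node
Path: [23, 24]


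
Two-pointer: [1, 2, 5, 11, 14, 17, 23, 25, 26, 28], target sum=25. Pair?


Two pointers: lo=0, hi=9
Found pair: (2, 23) summing to 25


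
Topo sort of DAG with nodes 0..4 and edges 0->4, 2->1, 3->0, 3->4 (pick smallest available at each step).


Kahn's algorithm, process smallest node first
Order: [2, 1, 3, 0, 4]


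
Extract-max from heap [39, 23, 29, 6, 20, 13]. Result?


Max = 39
Replace root with last, heapify down
Resulting heap: [29, 23, 13, 6, 20]


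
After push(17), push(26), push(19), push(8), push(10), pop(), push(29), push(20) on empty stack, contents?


push(17) -> [17]
push(26) -> [17, 26]
push(19) -> [17, 26, 19]
push(8) -> [17, 26, 19, 8]
push(10) -> [17, 26, 19, 8, 10]
pop() returns 10 -> [17, 26, 19, 8]
push(29) -> [17, 26, 19, 8, 29]
push(20) -> [17, 26, 19, 8, 29, 20]
Final stack (bottom to top): [17, 26, 19, 8, 29, 20]


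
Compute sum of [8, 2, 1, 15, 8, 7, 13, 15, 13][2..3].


Prefix sums: [0, 8, 10, 11, 26, 34, 41, 54, 69, 82]
Sum[2..3] = prefix[4] - prefix[2] = 26 - 10 = 16
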